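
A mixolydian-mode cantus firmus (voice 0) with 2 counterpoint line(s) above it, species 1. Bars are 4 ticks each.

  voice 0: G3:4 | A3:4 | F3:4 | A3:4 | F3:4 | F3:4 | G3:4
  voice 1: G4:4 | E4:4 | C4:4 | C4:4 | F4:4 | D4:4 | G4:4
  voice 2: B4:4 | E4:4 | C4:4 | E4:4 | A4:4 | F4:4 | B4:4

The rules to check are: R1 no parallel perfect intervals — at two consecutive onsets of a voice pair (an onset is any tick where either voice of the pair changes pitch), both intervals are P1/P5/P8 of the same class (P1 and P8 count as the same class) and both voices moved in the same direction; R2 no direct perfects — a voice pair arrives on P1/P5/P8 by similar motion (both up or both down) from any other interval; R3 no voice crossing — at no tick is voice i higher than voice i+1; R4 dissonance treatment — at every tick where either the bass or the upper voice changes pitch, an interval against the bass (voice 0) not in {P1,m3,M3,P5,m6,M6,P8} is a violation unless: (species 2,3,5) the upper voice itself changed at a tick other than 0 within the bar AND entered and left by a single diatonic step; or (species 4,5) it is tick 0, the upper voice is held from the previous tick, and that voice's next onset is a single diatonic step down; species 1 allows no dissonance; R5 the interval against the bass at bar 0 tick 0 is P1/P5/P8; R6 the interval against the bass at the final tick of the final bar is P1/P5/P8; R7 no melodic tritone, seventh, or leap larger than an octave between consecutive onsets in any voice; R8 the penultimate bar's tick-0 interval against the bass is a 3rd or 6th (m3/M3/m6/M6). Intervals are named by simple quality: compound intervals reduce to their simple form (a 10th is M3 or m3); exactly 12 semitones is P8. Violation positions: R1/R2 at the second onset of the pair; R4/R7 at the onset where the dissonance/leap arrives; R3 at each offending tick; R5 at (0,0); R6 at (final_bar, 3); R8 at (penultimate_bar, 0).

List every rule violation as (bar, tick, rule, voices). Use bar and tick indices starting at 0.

(0, 0, R5, (0, 2))
(1, 0, R2, (1, 2))
(2, 0, R1, (0, 1))
(2, 0, R1, (0, 2))
(2, 0, R1, (1, 2))
(3, 0, R1, (0, 2))
(5, 0, R8, (0, 2))
(6, 0, R2, (0, 1))
(6, 0, R7, (2,))
(6, 3, R6, (0, 2))

bar 0: v0=G3 v1=G4 v2=B4 downbeat M3
bar 1: v0=A3 v1=E4 v2=E4 downbeat P5
bar 2: v0=F3 v1=C4 v2=C4 downbeat P5
bar 3: v0=A3 v1=C4 v2=E4 downbeat P5
bar 4: v0=F3 v1=F4 v2=A4 downbeat M3
bar 5: v0=F3 v1=D4 v2=F4 downbeat P8
bar 6: v0=G3 v1=G4 v2=B4 downbeat M3
  -> R5 @ bar 0 tick 0 v(0, 2): opens on M3
  -> R2 @ bar 1 tick 0 v(1, 2): G4/B4 M3 -> E4/E4 P1 similar
  -> R1 @ bar 2 tick 0 v(0, 1): A3/E4 P5 -> F3/C4 P5 similar
  -> R1 @ bar 2 tick 0 v(0, 2): A3/E4 P5 -> F3/C4 P5 similar
  -> R1 @ bar 2 tick 0 v(1, 2): E4/E4 P1 -> C4/C4 P1 similar
  -> R1 @ bar 3 tick 0 v(0, 2): F3/C4 P5 -> A3/E4 P5 similar
  -> R8 @ bar 5 tick 0 v(0, 2): penult P8 not 3rd/6th
  -> R2 @ bar 6 tick 0 v(0, 1): F3/D4 M6 -> G3/G4 P8 similar
  -> R7 @ bar 6 tick 0 v(2,): F4->B4 leap 6st
  -> R6 @ bar 6 tick 3 v(0, 2): closes on M3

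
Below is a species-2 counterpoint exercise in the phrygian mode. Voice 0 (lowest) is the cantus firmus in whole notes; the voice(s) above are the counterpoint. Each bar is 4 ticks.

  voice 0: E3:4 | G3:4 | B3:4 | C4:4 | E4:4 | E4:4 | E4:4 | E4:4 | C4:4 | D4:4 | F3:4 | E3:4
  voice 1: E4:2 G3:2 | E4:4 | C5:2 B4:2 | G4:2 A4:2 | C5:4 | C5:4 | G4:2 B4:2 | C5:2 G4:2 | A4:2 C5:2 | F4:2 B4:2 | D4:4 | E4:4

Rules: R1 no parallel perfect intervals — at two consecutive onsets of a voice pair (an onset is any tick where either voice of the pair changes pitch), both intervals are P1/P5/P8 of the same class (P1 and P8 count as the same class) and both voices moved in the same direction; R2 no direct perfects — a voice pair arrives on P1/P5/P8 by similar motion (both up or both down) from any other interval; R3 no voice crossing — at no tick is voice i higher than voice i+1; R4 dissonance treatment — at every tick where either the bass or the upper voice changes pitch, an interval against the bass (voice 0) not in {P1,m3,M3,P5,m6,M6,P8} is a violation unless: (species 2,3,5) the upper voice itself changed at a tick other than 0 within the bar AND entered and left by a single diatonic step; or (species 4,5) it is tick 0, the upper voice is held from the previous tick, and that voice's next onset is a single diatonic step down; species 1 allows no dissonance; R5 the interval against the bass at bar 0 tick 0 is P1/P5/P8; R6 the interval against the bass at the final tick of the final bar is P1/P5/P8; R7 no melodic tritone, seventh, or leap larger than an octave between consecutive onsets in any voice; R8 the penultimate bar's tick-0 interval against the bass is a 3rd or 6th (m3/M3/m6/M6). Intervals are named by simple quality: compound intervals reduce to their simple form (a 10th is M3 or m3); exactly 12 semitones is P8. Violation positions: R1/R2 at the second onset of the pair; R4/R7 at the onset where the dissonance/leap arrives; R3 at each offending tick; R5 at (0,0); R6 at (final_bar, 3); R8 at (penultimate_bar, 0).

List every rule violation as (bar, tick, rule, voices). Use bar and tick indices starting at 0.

bar 0: v0=E3 v1=E4 downbeat P8
bar 1: v0=G3 v1=E4 downbeat M6
bar 2: v0=B3 v1=C5 downbeat m2
bar 3: v0=C4 v1=G4 downbeat P5
bar 4: v0=E4 v1=C5 downbeat m6
bar 5: v0=E4 v1=C5 downbeat m6
bar 6: v0=E4 v1=G4 downbeat m3
bar 7: v0=E4 v1=C5 downbeat m6
bar 8: v0=C4 v1=A4 downbeat M6
bar 9: v0=D4 v1=F4 downbeat m3
bar 10: v0=F3 v1=D4 downbeat M6
bar 11: v0=E3 v1=E4 downbeat P8
  -> R4 @ bar 2 tick 0 v(0, 1): B3/C5 m2 untreated
  -> R7 @ bar 9 tick 2 v(1,): F4->B4 leap 6st

(2, 0, R4, (0, 1))
(9, 2, R7, (1,))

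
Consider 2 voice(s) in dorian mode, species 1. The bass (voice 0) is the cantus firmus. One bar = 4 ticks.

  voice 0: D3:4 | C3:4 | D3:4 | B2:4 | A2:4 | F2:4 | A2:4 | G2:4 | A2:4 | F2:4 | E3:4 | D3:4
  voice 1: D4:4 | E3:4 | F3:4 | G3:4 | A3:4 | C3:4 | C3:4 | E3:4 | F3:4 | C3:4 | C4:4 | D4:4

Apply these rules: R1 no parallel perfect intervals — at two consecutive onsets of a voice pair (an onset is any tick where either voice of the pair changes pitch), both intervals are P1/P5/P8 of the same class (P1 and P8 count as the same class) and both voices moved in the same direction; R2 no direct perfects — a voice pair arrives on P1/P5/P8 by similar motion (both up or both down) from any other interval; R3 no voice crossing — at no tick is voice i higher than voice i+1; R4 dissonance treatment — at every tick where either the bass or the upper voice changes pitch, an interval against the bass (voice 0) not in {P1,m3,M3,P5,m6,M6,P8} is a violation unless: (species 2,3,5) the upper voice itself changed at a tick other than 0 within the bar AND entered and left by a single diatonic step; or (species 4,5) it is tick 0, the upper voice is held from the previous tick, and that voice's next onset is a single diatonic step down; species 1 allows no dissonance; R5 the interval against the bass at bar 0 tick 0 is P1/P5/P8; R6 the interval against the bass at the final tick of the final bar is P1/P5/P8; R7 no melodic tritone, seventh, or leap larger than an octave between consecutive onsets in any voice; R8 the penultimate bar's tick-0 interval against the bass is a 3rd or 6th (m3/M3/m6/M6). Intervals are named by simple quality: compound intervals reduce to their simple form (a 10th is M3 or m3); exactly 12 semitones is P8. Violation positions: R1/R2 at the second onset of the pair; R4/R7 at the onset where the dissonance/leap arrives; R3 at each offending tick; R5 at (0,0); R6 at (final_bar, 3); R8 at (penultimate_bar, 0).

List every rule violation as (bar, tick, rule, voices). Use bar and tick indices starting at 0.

bar 0: v0=D3 v1=D4 downbeat P8
bar 1: v0=C3 v1=E3 downbeat M3
bar 2: v0=D3 v1=F3 downbeat m3
bar 3: v0=B2 v1=G3 downbeat m6
bar 4: v0=A2 v1=A3 downbeat P8
bar 5: v0=F2 v1=C3 downbeat P5
bar 6: v0=A2 v1=C3 downbeat m3
bar 7: v0=G2 v1=E3 downbeat M6
bar 8: v0=A2 v1=F3 downbeat m6
bar 9: v0=F2 v1=C3 downbeat P5
bar 10: v0=E3 v1=C4 downbeat m6
bar 11: v0=D3 v1=D4 downbeat P8
  -> R7 @ bar 1 tick 0 v(1,): D4->E3 leap 10st
  -> R2 @ bar 5 tick 0 v(0, 1): A2/A3 P8 -> F2/C3 P5 similar
  -> R2 @ bar 9 tick 0 v(0, 1): A2/F3 m6 -> F2/C3 P5 similar
  -> R7 @ bar 10 tick 0 v(0,): F2->E3 leap 11st

(1, 0, R7, (1,))
(5, 0, R2, (0, 1))
(9, 0, R2, (0, 1))
(10, 0, R7, (0,))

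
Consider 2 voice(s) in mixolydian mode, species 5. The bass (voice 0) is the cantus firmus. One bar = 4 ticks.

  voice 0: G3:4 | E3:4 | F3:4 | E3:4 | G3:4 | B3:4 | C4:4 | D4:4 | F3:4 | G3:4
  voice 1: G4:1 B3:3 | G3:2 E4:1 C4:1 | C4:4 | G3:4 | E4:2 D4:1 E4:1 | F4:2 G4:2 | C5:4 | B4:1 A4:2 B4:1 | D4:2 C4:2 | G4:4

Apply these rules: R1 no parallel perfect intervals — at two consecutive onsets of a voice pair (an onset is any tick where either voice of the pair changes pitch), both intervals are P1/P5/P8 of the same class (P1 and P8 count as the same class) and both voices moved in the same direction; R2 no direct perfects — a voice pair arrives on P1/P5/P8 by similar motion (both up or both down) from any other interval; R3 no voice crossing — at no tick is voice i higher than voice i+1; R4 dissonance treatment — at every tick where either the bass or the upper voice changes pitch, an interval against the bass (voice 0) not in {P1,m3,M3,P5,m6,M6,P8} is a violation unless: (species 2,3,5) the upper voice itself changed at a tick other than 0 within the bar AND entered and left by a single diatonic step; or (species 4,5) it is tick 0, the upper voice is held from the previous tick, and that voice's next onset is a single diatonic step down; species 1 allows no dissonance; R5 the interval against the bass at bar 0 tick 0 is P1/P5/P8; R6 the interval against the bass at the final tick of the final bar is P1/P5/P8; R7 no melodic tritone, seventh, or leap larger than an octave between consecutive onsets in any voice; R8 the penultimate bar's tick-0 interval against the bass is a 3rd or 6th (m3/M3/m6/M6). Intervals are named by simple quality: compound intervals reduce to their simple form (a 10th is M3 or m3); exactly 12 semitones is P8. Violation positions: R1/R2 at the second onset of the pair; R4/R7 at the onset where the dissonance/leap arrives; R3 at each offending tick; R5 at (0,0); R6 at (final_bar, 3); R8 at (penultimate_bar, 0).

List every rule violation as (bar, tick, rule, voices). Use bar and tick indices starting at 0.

bar 0: v0=G3 v1=G4 downbeat P8
bar 1: v0=E3 v1=G3 downbeat m3
bar 2: v0=F3 v1=C4 downbeat P5
bar 3: v0=E3 v1=G3 downbeat m3
bar 4: v0=G3 v1=E4 downbeat M6
bar 5: v0=B3 v1=F4 downbeat TT
bar 6: v0=C4 v1=C5 downbeat P8
bar 7: v0=D4 v1=B4 downbeat M6
bar 8: v0=F3 v1=D4 downbeat M6
bar 9: v0=G3 v1=G4 downbeat P8
  -> R4 @ bar 5 tick 0 v(0, 1): B3/F4 TT untreated
  -> R2 @ bar 6 tick 0 v(0, 1): B3/G4 m6 -> C4/C5 P8 similar
  -> R2 @ bar 9 tick 0 v(0, 1): F3/C4 P5 -> G3/G4 P8 similar

(5, 0, R4, (0, 1))
(6, 0, R2, (0, 1))
(9, 0, R2, (0, 1))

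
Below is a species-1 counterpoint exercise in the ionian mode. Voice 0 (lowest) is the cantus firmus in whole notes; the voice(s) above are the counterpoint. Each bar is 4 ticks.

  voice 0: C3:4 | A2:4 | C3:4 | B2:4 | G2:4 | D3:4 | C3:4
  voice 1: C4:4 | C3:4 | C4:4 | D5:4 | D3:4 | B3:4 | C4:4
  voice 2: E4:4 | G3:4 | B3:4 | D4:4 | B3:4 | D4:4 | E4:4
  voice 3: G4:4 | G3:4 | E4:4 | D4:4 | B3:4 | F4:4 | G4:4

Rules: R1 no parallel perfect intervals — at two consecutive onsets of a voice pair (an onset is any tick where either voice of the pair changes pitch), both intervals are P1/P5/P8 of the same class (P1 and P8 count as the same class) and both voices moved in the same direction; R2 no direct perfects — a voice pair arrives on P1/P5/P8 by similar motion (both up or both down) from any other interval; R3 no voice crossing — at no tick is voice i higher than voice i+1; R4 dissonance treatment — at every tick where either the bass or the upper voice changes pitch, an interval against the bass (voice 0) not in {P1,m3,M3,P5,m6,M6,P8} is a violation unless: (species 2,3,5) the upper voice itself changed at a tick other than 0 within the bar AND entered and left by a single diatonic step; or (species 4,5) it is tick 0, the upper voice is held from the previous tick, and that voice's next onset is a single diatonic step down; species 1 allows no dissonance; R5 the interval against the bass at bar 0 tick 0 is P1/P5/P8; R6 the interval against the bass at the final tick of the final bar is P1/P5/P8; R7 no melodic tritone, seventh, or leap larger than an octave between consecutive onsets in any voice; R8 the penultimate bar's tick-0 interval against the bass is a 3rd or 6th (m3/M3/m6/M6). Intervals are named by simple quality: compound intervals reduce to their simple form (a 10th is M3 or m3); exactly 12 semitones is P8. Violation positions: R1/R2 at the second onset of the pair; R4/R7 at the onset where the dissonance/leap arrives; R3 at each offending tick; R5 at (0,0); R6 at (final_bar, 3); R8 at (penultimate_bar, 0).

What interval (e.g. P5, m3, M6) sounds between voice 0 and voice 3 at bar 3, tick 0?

m3

voice 0=B2 voice 3=D4 -> m3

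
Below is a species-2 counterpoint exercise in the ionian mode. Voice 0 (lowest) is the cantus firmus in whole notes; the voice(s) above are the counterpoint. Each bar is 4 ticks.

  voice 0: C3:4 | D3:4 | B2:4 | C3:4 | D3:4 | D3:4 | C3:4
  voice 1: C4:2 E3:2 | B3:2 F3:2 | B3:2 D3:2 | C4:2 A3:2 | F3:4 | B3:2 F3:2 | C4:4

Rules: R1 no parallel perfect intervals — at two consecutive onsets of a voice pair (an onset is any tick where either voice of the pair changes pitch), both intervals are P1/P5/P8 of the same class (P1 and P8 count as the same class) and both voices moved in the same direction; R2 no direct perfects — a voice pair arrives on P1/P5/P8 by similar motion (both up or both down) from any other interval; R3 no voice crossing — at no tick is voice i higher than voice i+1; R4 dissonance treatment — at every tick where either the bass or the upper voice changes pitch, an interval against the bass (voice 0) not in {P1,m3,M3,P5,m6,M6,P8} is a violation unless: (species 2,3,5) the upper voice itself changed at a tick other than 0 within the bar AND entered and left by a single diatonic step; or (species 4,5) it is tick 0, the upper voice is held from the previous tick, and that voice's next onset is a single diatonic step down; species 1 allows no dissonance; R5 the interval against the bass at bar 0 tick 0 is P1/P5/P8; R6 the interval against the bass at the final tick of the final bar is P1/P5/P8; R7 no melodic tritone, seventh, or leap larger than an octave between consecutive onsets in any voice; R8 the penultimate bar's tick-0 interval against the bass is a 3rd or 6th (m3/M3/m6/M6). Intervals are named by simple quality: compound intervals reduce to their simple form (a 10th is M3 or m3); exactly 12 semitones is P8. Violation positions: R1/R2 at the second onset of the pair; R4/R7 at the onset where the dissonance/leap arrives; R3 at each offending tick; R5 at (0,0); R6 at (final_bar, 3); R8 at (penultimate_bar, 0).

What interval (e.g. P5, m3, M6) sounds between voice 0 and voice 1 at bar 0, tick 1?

P8

voice 0=C3 voice 1=C4 -> P8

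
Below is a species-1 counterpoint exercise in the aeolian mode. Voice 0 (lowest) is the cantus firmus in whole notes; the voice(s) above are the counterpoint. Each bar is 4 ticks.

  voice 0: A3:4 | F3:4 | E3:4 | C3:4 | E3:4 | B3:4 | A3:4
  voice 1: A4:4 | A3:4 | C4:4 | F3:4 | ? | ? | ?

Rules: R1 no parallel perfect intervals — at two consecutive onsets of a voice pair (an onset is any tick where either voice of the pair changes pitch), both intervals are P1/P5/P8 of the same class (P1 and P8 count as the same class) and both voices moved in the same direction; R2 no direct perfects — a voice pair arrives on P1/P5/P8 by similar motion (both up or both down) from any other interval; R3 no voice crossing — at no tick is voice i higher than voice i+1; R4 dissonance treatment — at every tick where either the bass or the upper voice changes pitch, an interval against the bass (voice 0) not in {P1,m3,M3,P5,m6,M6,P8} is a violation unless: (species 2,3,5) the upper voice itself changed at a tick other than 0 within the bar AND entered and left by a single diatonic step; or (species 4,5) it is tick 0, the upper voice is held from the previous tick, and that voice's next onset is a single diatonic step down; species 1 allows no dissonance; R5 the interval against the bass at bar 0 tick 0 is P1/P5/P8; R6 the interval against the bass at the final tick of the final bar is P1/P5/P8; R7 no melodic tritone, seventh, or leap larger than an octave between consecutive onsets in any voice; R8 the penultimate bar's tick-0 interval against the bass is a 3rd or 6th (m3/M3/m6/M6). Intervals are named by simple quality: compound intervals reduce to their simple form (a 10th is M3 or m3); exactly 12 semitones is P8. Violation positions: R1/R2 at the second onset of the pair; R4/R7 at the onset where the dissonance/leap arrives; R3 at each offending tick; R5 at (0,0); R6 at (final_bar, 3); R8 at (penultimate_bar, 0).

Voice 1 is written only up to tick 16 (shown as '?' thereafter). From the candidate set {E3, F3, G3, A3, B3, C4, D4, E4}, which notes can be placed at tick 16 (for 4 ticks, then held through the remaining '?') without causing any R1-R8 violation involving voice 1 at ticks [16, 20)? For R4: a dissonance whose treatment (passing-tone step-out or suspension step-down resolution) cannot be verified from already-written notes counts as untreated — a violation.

{C4, E3, G3}

E3: legal
F3: violates R4
G3: legal
A3: violates R4
B3: violates R2,R7
C4: legal
D4: violates R4
E4: violates R2,R7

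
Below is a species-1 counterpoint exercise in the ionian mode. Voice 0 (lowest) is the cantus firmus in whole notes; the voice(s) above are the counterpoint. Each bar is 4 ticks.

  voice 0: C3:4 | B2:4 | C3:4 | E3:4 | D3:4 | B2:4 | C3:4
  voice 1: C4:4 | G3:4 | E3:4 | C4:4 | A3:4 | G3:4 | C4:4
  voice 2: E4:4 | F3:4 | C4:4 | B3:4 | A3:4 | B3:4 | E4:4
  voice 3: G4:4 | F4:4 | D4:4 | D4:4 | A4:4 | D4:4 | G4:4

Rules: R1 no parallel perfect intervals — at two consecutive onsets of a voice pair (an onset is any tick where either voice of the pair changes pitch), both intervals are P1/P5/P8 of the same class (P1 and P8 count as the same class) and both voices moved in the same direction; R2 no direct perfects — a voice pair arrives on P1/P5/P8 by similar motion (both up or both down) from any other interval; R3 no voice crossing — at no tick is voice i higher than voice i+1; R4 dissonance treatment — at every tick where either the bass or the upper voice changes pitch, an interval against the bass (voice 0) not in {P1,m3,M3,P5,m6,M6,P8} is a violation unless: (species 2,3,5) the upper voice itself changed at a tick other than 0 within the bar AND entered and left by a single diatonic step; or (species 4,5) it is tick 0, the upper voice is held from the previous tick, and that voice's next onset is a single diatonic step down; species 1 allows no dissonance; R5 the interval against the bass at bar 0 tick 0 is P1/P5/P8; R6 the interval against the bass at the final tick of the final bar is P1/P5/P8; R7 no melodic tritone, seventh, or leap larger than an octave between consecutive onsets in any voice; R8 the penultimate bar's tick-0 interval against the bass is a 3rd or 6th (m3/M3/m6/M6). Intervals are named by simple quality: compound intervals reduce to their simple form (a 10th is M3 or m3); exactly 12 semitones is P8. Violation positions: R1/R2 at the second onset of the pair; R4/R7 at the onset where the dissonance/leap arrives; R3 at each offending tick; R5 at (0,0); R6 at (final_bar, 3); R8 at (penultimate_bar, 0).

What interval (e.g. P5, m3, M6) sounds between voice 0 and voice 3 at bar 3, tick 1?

m7

voice 0=E3 voice 3=D4 -> m7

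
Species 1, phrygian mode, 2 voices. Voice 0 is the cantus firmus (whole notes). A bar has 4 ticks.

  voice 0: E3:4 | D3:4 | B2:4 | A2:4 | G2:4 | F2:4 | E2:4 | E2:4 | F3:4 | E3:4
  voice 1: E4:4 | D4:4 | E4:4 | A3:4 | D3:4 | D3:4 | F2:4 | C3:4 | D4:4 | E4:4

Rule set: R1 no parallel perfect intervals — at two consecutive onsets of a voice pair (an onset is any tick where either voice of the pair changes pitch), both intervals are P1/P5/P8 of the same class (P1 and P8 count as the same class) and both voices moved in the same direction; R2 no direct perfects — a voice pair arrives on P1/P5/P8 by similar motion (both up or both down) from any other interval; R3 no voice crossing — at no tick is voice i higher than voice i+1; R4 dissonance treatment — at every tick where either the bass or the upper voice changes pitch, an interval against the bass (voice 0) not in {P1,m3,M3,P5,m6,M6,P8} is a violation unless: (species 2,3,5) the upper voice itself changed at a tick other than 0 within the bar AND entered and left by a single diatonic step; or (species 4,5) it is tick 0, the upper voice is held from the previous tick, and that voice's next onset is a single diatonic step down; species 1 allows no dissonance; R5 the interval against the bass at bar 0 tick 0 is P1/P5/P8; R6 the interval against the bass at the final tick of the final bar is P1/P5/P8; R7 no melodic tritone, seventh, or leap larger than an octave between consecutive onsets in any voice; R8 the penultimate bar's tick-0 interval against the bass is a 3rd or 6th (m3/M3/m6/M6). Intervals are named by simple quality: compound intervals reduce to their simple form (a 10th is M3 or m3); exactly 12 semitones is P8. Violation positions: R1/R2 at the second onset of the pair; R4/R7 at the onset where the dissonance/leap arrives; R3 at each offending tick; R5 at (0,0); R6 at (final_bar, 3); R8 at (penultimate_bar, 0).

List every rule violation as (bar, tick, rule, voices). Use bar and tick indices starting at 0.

(1, 0, R1, (0, 1))
(2, 0, R4, (0, 1))
(3, 0, R2, (0, 1))
(4, 0, R2, (0, 1))
(6, 0, R4, (0, 1))
(8, 0, R7, (0,))
(8, 0, R7, (1,))

bar 0: v0=E3 v1=E4 downbeat P8
bar 1: v0=D3 v1=D4 downbeat P8
bar 2: v0=B2 v1=E4 downbeat P4
bar 3: v0=A2 v1=A3 downbeat P8
bar 4: v0=G2 v1=D3 downbeat P5
bar 5: v0=F2 v1=D3 downbeat M6
bar 6: v0=E2 v1=F2 downbeat m2
bar 7: v0=E2 v1=C3 downbeat m6
bar 8: v0=F3 v1=D4 downbeat M6
bar 9: v0=E3 v1=E4 downbeat P8
  -> R1 @ bar 1 tick 0 v(0, 1): E3/E4 P8 -> D3/D4 P8 similar
  -> R4 @ bar 2 tick 0 v(0, 1): B2/E4 P4 untreated
  -> R2 @ bar 3 tick 0 v(0, 1): B2/E4 P4 -> A2/A3 P8 similar
  -> R2 @ bar 4 tick 0 v(0, 1): A2/A3 P8 -> G2/D3 P5 similar
  -> R4 @ bar 6 tick 0 v(0, 1): E2/F2 m2 untreated
  -> R7 @ bar 8 tick 0 v(0,): E2->F3 leap 13st
  -> R7 @ bar 8 tick 0 v(1,): C3->D4 leap 14st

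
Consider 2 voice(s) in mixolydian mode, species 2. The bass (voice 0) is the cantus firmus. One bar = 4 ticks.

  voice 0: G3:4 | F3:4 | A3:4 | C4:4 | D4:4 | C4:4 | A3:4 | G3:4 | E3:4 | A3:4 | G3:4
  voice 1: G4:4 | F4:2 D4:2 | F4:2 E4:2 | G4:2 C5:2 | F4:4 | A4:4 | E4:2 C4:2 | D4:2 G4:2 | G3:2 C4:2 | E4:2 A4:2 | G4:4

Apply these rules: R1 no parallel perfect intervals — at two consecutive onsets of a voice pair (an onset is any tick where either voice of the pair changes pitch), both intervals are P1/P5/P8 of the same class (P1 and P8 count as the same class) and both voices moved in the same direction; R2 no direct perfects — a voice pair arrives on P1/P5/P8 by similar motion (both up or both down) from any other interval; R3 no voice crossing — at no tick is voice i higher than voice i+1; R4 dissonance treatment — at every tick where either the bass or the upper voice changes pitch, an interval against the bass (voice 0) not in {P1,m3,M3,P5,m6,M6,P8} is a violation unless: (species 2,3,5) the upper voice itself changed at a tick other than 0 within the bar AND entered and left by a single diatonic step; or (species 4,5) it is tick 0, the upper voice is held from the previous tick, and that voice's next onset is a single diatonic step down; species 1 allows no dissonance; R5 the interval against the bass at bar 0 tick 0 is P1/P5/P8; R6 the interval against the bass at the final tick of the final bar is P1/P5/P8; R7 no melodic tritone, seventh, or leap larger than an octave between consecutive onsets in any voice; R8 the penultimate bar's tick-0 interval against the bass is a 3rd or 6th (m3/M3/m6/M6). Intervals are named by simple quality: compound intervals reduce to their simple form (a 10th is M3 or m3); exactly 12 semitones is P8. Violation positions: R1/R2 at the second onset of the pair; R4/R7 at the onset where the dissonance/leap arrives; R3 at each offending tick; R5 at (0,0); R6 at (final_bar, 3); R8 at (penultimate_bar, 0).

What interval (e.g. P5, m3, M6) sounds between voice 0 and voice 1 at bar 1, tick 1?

voice 0=F3 voice 1=F4 -> P8

P8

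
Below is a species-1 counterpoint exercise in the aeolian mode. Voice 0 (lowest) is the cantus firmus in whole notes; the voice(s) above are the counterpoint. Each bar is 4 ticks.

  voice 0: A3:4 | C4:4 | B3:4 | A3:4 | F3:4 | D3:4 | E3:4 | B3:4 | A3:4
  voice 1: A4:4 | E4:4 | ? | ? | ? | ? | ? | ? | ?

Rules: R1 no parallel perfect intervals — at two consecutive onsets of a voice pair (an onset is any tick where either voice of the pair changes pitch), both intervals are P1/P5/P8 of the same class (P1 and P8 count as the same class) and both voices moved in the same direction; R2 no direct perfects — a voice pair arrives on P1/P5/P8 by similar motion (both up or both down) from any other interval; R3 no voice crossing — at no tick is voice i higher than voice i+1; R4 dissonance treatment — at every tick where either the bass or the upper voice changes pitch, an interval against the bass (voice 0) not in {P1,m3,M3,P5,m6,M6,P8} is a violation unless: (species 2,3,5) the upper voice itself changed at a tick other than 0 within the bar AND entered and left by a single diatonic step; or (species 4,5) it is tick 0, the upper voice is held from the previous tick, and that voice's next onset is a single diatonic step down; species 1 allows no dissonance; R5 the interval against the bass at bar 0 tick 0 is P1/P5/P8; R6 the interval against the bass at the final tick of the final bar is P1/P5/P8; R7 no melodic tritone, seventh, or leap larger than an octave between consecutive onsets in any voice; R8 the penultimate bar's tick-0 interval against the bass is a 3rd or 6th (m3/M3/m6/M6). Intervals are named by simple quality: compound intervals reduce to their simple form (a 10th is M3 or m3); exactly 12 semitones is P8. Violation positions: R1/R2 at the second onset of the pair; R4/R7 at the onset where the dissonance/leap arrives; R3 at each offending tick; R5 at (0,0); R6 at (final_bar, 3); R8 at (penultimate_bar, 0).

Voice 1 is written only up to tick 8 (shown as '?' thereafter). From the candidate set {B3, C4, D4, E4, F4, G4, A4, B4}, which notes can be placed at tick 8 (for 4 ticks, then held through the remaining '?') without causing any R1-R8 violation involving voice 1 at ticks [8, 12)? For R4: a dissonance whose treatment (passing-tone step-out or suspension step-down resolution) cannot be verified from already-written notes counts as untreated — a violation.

B3: violates R2
C4: violates R4
D4: legal
E4: violates R4
F4: violates R4
G4: legal
A4: violates R4
B4: legal

{B4, D4, G4}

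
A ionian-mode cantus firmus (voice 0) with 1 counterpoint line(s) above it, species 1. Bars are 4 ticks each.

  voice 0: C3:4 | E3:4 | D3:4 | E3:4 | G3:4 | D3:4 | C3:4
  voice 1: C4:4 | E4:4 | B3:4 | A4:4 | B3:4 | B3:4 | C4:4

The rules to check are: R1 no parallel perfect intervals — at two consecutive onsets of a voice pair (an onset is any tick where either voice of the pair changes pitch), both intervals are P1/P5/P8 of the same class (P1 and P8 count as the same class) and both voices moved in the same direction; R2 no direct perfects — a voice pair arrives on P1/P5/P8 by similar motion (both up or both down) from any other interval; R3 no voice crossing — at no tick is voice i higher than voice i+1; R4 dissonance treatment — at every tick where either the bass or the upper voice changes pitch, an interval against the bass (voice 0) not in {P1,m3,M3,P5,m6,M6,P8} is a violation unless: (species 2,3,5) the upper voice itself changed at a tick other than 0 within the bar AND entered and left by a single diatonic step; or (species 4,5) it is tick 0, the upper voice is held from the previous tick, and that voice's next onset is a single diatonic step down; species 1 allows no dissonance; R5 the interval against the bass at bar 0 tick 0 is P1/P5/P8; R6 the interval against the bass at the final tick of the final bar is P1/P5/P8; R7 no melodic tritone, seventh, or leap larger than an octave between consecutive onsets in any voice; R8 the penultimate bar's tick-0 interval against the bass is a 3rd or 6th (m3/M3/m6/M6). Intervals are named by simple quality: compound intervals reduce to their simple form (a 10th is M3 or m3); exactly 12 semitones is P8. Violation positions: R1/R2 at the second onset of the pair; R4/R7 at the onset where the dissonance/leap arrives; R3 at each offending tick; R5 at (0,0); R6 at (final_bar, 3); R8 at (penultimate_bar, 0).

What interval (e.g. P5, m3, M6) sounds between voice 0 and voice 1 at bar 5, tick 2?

M6

voice 0=D3 voice 1=B3 -> M6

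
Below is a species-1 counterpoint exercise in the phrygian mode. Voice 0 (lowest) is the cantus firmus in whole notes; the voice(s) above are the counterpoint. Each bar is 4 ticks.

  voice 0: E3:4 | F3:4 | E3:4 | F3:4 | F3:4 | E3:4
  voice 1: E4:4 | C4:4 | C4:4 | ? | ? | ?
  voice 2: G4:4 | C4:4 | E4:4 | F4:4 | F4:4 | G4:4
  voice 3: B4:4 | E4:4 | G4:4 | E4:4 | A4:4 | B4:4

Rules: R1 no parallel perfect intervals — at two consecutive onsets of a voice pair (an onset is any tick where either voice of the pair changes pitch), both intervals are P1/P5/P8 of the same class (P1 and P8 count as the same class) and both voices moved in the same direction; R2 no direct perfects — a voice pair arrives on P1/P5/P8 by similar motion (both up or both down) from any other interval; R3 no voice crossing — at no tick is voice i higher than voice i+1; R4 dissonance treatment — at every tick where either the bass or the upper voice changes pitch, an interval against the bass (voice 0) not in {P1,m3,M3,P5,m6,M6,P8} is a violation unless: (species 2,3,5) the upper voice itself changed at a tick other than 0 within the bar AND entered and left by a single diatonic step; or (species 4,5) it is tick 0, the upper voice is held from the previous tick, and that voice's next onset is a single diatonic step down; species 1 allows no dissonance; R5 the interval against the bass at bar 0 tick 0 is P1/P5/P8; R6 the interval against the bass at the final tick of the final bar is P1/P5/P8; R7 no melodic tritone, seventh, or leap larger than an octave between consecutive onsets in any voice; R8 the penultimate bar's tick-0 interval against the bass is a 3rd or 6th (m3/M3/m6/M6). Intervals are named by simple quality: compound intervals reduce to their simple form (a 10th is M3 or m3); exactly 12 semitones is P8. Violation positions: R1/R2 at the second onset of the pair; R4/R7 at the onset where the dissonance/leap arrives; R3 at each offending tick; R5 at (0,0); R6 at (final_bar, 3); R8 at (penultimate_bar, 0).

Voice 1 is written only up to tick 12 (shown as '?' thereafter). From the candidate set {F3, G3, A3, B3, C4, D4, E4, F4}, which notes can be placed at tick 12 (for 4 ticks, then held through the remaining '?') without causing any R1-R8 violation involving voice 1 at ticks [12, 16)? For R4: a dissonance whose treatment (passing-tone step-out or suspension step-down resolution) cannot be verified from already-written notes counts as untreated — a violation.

F3: legal
G3: violates R4
A3: violates R1
B3: violates R4
C4: legal
D4: legal
E4: violates R4
F4: violates R2

{C4, D4, F3}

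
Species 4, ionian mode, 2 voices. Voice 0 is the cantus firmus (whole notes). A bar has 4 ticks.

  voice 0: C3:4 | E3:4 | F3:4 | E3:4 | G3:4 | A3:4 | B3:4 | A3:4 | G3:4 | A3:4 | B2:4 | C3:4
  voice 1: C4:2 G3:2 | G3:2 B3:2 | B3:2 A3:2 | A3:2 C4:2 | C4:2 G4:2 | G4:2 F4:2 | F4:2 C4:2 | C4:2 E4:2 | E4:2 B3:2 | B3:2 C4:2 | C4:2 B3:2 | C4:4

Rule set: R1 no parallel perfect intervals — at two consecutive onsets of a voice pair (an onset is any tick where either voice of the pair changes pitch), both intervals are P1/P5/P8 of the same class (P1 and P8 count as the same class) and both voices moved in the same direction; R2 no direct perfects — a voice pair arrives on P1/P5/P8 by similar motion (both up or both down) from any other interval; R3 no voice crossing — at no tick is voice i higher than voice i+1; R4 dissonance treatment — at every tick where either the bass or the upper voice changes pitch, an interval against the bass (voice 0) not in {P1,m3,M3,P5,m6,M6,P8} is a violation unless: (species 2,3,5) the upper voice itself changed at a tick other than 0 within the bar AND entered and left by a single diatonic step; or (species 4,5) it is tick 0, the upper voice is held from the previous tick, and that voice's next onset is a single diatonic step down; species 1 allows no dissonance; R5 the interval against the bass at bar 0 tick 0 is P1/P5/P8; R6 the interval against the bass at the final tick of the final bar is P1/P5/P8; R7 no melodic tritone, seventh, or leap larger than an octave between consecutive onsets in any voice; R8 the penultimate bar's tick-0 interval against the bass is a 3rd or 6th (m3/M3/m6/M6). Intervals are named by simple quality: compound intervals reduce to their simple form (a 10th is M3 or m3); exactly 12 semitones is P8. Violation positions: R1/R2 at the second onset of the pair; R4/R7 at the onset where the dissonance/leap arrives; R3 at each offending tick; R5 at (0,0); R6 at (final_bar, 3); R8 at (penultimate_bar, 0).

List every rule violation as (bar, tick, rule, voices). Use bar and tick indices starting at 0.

(3, 0, R4, (0, 1))
(4, 0, R4, (0, 1))
(6, 0, R4, (0, 1))
(6, 2, R4, (0, 1))
(9, 0, R4, (0, 1))
(10, 0, R7, (0,))
(10, 0, R8, (0, 1))
(11, 0, R1, (0, 1))

bar 0: v0=C3 v1=C4 downbeat P8
bar 1: v0=E3 v1=G3 downbeat m3
bar 2: v0=F3 v1=B3 downbeat TT
bar 3: v0=E3 v1=A3 downbeat P4
bar 4: v0=G3 v1=C4 downbeat P4
bar 5: v0=A3 v1=G4 downbeat m7
bar 6: v0=B3 v1=F4 downbeat TT
bar 7: v0=A3 v1=C4 downbeat m3
bar 8: v0=G3 v1=E4 downbeat M6
bar 9: v0=A3 v1=B3 downbeat M2
bar 10: v0=B2 v1=C4 downbeat m2
bar 11: v0=C3 v1=C4 downbeat P8
  -> R4 @ bar 3 tick 0 v(0, 1): E3/A3 P4 untreated
  -> R4 @ bar 4 tick 0 v(0, 1): G3/C4 P4 untreated
  -> R4 @ bar 6 tick 0 v(0, 1): B3/F4 TT untreated
  -> R4 @ bar 6 tick 2 v(0, 1): B3/C4 m2 untreated
  -> R4 @ bar 9 tick 0 v(0, 1): A3/B3 M2 untreated
  -> R7 @ bar 10 tick 0 v(0,): A3->B2 leap 10st
  -> R8 @ bar 10 tick 0 v(0, 1): penult m2 not 3rd/6th
  -> R1 @ bar 11 tick 0 v(0, 1): B2/B3 P8 -> C3/C4 P8 similar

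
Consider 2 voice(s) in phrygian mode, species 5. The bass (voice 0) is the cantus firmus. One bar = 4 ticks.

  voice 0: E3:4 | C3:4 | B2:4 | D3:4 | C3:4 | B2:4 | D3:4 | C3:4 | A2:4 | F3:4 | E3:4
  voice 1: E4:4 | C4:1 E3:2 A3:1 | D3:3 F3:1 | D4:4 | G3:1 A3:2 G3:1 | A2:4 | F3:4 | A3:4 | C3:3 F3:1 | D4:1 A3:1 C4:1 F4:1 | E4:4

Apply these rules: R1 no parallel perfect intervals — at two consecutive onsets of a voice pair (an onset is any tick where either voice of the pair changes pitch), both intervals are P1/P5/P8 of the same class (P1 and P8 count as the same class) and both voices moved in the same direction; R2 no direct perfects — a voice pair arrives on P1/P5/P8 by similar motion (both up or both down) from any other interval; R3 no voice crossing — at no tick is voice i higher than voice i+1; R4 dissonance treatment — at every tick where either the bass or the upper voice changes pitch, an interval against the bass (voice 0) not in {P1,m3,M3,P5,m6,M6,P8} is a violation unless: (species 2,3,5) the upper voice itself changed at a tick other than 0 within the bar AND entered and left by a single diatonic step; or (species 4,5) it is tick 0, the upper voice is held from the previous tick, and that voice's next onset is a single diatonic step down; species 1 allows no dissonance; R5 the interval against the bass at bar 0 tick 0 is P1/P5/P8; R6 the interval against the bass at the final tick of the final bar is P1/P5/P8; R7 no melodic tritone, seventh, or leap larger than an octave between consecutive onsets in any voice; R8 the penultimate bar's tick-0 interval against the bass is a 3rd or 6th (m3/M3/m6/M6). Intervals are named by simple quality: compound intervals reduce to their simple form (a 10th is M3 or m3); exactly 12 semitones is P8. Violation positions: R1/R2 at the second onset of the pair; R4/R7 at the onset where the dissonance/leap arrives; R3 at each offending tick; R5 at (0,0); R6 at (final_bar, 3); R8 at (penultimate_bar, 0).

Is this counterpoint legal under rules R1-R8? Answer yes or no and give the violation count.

No (11 violations)

bar 0: v0=E3 v1=E4 (P8)
bar 1: v0=C3 v1=C4 (P8)
bar 2: v0=B2 v1=D3 (m3)
bar 3: v0=D3 v1=D4 (P8)
bar 4: v0=C3 v1=G3 (P5)
bar 5: v0=B2 v1=A2 (M2)
bar 6: v0=D3 v1=F3 (m3)
bar 7: v0=C3 v1=A3 (M6)
bar 8: v0=A2 v1=C3 (m3)
bar 9: v0=F3 v1=D4 (M6)
bar 10: v0=E3 v1=E4 (P8)
  R1 @ bar1.0: E3/E4 P8 -> C3/C4 P8 similar
  R4 @ bar2.3: B2/F3 TT untreated
  R2 @ bar3.0: B2/F3 TT -> D3/D4 P8 similar
  R2 @ bar4.0: D3/D4 P8 -> C3/G3 P5 similar
  R3 @ bar5.0: B2 above A2
  R4 @ bar5.0: B2/A2 M2 untreated
  R7 @ bar5.0: G3->A2 leap 10st
  R3 @ bar5.1: B2 above A2
  R3 @ bar5.2: B2 above A2
  R3 @ bar5.3: B2 above A2
  R1 @ bar10.0: F3/F4 P8 -> E3/E4 P8 similar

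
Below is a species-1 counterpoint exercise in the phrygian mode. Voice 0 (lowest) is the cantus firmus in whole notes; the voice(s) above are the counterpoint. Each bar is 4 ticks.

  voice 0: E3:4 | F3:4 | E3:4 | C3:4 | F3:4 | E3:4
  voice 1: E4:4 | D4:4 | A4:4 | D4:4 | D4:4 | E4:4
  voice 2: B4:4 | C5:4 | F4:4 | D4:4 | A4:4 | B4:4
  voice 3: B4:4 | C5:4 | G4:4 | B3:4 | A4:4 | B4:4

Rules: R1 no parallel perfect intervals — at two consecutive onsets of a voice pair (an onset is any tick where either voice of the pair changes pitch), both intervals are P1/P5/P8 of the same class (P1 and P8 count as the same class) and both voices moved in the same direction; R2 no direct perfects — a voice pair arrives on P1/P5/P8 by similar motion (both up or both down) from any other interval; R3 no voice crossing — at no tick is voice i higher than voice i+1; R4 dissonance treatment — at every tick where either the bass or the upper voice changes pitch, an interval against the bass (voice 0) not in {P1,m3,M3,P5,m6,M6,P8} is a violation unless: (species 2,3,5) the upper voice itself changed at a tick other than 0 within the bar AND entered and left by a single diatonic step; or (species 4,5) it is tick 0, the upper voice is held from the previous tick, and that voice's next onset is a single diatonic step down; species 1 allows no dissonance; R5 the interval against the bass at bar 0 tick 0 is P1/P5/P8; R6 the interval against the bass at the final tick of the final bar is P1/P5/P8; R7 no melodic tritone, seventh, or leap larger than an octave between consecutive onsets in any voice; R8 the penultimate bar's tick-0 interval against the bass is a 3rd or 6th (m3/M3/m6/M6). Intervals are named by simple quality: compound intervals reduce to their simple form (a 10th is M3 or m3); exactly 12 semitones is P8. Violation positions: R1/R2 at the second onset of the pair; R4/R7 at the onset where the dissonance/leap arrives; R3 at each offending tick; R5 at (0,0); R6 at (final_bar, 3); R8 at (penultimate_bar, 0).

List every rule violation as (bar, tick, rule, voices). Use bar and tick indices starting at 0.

bar 0: v0=E3 v1=E4 v2=B4 v3=B4 downbeat P5
bar 1: v0=F3 v1=D4 v2=C5 v3=C5 downbeat P5
bar 2: v0=E3 v1=A4 v2=F4 v3=G4 downbeat m3
bar 3: v0=C3 v1=D4 v2=D4 v3=B3 downbeat M7
bar 4: v0=F3 v1=D4 v2=A4 v3=A4 downbeat M3
bar 5: v0=E3 v1=E4 v2=B4 v3=B4 downbeat P5
  -> R1 @ bar 1 tick 0 v(0, 2): E3/B4 P5 -> F3/C5 P5 similar
  -> R1 @ bar 1 tick 0 v(0, 3): E3/B4 P5 -> F3/C5 P5 similar
  -> R1 @ bar 1 tick 0 v(2, 3): B4/B4 P1 -> C5/C5 P1 similar
  -> R3 @ bar 2 tick 0 v(1, 2): A4 above F4
  -> R4 @ bar 2 tick 0 v(0, 1): E3/A4 P4 untreated
  -> R4 @ bar 2 tick 0 v(0, 2): E3/F4 m2 untreated
  -> R3 @ bar 2 tick 1 v(1, 2): A4 above F4
  -> R3 @ bar 2 tick 2 v(1, 2): A4 above F4
  -> R3 @ bar 2 tick 3 v(1, 2): A4 above F4
  -> R2 @ bar 3 tick 0 v(1, 2): A4/F4 M3 -> D4/D4 P1 similar
  -> R3 @ bar 3 tick 0 v(2, 3): D4 above B3
  -> R4 @ bar 3 tick 0 v(0, 1): C3/D4 M2 untreated
  -> R4 @ bar 3 tick 0 v(0, 2): C3/D4 M2 untreated
  -> R4 @ bar 3 tick 0 v(0, 3): C3/B3 M7 untreated
  -> R3 @ bar 3 tick 1 v(2, 3): D4 above B3
  -> R3 @ bar 3 tick 2 v(2, 3): D4 above B3
  -> R3 @ bar 3 tick 3 v(2, 3): D4 above B3
  -> R2 @ bar 4 tick 0 v(2, 3): D4/B3 m3 -> A4/A4 P1 similar
  -> R7 @ bar 4 tick 0 v(3,): B3->A4 leap 10st
  -> R1 @ bar 5 tick 0 v(1, 2): D4/A4 P5 -> E4/B4 P5 similar
  -> R1 @ bar 5 tick 0 v(1, 3): D4/A4 P5 -> E4/B4 P5 similar
  -> R1 @ bar 5 tick 0 v(2, 3): A4/A4 P1 -> B4/B4 P1 similar

(1, 0, R1, (0, 2))
(1, 0, R1, (0, 3))
(1, 0, R1, (2, 3))
(2, 0, R3, (1, 2))
(2, 0, R4, (0, 1))
(2, 0, R4, (0, 2))
(2, 1, R3, (1, 2))
(2, 2, R3, (1, 2))
(2, 3, R3, (1, 2))
(3, 0, R2, (1, 2))
(3, 0, R3, (2, 3))
(3, 0, R4, (0, 1))
(3, 0, R4, (0, 2))
(3, 0, R4, (0, 3))
(3, 1, R3, (2, 3))
(3, 2, R3, (2, 3))
(3, 3, R3, (2, 3))
(4, 0, R2, (2, 3))
(4, 0, R7, (3,))
(5, 0, R1, (1, 2))
(5, 0, R1, (1, 3))
(5, 0, R1, (2, 3))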